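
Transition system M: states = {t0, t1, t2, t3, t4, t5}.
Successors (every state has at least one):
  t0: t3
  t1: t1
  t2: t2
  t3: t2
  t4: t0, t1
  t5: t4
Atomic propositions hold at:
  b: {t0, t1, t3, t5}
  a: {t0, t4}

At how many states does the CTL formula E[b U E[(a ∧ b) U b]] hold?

Sat(a ∧ b) = {t0}
E[(a ∧ b) U b]: least fixpoint, start Z0 = Sat(b) = {t0, t1, t3, t5}, add states in Sat(a ∧ b) with some successor in Z. Already a fixed point.
Sat(E[(a ∧ b) U b]) = {t0, t1, t3, t5}
E[b U E[(a ∧ b) U b]]: least fixpoint, start Z0 = Sat(E[(a ∧ b) U b]) = {t0, t1, t3, t5}, add states in Sat(b) with some successor in Z. Already a fixed point.
Sat(E[b U E[(a ∧ b) U b]]) = {t0, t1, t3, t5}
|Sat(E[b U E[(a ∧ b) U b]])| = |{t0, t1, t3, t5}| = 4.

4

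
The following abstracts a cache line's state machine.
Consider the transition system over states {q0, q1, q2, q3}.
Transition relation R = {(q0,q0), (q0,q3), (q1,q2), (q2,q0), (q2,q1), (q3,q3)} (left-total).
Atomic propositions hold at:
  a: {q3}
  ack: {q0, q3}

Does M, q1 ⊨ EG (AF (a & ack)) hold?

No

Sat(a & ack) = {q3}
AF (a & ack): least fixpoint, start Z0 = {q3}, add states with every successor in Z. Already a fixed point.
Sat(AF (a & ack)) = {q3}
EG (AF (a & ack)): greatest fixpoint, start Z0 = {q3}, keep only states in Sat with some successor in Z. Already a fixed point.
Sat(EG (AF (a & ack))) = {q3}
q1 ∉ Sat(EG (AF (a & ack))) = {q3}, so the formula does not hold at q1.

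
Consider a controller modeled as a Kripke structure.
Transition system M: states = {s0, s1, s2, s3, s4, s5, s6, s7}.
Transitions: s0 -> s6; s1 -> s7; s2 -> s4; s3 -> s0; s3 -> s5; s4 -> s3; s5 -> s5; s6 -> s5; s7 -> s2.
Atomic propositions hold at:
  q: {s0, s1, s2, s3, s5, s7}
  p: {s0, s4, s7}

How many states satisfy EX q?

Sat(EX q) = {s : some successor in {s0, s1, s2, s3, s5, s7}} = {s1, s3, s4, s5, s6, s7}
|Sat(EX q)| = |{s1, s3, s4, s5, s6, s7}| = 6.

6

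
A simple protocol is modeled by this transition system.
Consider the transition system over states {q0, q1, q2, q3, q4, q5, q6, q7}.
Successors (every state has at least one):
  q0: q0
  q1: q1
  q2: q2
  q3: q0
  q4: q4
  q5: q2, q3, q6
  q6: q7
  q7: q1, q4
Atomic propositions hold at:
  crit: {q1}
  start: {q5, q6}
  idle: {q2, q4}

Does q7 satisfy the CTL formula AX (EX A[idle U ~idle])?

No

Sat(~idle) = {q0, q1, q3, q5, q6, q7}
A[idle U ~idle]: least fixpoint, start Z0 = Sat(~idle) = {q0, q1, q3, q5, q6, q7}, add states in Sat(idle) with every successor in Z. Already a fixed point.
Sat(A[idle U ~idle]) = {q0, q1, q3, q5, q6, q7}
Sat(EX A[idle U ~idle]) = {s : some successor in {q0, q1, q3, q5, q6, q7}} = {q0, q1, q3, q5, q6, q7}
Sat(AX (EX A[idle U ~idle])) = {s : every successor in {q0, q1, q3, q5, q6, q7}} = {q0, q1, q3, q6}
q7 ∉ Sat(AX (EX A[idle U ~idle])) = {q0, q1, q3, q6}, so the formula does not hold at q7.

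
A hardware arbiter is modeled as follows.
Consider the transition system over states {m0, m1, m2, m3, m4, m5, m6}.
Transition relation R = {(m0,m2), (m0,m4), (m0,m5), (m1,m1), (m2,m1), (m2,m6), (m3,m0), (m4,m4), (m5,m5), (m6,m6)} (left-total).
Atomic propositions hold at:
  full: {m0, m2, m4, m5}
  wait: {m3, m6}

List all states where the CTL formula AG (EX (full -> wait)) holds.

Sat(full -> wait) = {m1, m3, m6}
Sat(EX (full -> wait)) = {s : some successor in {m1, m3, m6}} = {m1, m2, m6}
AG (EX (full -> wait)): greatest fixpoint, start Z0 = {m1, m2, m6}, keep only states in Sat with every successor in Z. Already a fixed point.
Sat(AG (EX (full -> wait))) = {m1, m2, m6}

{m1, m2, m6}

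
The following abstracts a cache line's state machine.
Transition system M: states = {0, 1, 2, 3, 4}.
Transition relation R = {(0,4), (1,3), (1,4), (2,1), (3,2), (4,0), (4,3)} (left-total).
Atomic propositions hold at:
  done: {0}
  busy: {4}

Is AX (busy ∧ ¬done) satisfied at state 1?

No

Sat(¬done) = {1, 2, 3, 4}
Sat(busy ∧ ¬done) = {4}
Sat(AX (busy ∧ ¬done)) = {s : every successor in {4}} = {0}
1 ∉ Sat(AX (busy ∧ ¬done)) = {0}, so the formula does not hold at 1.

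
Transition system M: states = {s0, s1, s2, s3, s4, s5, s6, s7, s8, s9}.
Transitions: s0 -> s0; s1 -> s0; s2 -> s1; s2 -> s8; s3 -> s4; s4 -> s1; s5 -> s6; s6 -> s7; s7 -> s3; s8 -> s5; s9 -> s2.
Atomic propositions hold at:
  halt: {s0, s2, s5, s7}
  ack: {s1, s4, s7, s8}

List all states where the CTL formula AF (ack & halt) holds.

{s5, s6, s7, s8}

Sat(ack & halt) = {s7}
AF (ack & halt): least fixpoint, start Z0 = {s7}, add states with every successor in Z. Z1 = {s6, s7}; Z2 = {s5, s6, s7}; Z3 = {s5, s6, s7, s8}; fixed.
Sat(AF (ack & halt)) = {s5, s6, s7, s8}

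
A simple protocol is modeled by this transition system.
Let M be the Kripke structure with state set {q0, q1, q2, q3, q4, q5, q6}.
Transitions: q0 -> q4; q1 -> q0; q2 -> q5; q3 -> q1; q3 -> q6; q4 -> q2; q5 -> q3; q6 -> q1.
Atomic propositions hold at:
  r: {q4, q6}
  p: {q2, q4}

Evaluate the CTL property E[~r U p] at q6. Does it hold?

Sat(~r) = {q0, q1, q2, q3, q5}
E[~r U p]: least fixpoint, start Z0 = Sat(p) = {q2, q4}, add states in Sat(~r) with some successor in Z. Z1 = {q0, q2, q4}; Z2 = {q0, q1, q2, q4}; Z3 = {q0, q1, q2, q3, q4}; Z4 = {q0, q1, q2, q3, q4, q5}; fixed.
Sat(E[~r U p]) = {q0, q1, q2, q3, q4, q5}
q6 ∉ Sat(E[~r U p]) = {q0, q1, q2, q3, q4, q5}, so the formula does not hold at q6.

No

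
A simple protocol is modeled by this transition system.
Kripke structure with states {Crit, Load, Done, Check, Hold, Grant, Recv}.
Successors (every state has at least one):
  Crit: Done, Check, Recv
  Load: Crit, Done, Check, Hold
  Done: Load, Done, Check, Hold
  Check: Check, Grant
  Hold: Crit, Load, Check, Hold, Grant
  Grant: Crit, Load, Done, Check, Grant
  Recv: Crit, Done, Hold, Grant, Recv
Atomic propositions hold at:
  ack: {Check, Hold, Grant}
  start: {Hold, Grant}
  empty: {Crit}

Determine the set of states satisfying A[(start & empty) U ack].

{Check, Hold, Grant}

Sat(start & empty) = ∅
A[(start & empty) U ack]: least fixpoint, start Z0 = Sat(ack) = {Check, Hold, Grant}, add states in Sat(start & empty) with every successor in Z. Already a fixed point.
Sat(A[(start & empty) U ack]) = {Check, Hold, Grant}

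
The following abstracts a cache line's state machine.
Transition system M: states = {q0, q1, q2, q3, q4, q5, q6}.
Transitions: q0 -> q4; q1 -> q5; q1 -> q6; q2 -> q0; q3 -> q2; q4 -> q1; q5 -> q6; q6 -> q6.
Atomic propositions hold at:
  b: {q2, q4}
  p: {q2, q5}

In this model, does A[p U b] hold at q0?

A[p U b]: least fixpoint, start Z0 = Sat(b) = {q2, q4}, add states in Sat(p) with every successor in Z. Already a fixed point.
Sat(A[p U b]) = {q2, q4}
q0 ∉ Sat(A[p U b]) = {q2, q4}, so the formula does not hold at q0.

No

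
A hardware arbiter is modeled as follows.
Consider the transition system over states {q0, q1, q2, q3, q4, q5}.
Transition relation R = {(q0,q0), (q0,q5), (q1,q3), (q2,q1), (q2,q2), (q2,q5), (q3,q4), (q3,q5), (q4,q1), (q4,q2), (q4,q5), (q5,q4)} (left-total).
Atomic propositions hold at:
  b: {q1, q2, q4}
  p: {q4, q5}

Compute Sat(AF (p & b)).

{q1, q3, q4, q5}

Sat(p & b) = {q4}
AF (p & b): least fixpoint, start Z0 = {q4}, add states with every successor in Z. Z1 = {q4, q5}; Z2 = {q3, q4, q5}; Z3 = {q1, q3, q4, q5}; fixed.
Sat(AF (p & b)) = {q1, q3, q4, q5}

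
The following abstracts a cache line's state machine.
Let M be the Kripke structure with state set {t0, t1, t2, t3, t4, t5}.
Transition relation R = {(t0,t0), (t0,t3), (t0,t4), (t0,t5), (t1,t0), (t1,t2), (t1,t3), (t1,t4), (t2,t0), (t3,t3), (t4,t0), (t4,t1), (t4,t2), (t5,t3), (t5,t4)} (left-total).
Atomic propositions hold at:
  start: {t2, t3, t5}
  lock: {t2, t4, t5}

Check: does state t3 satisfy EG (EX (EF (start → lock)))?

No

Sat(start → lock) = {t0, t1, t2, t4, t5}
EF (start → lock): least fixpoint, start Z0 = {t0, t1, t2, t4, t5}, add states with some successor in Z. Already a fixed point.
Sat(EF (start → lock)) = {t0, t1, t2, t4, t5}
Sat(EX (EF (start → lock))) = {s : some successor in {t0, t1, t2, t4, t5}} = {t0, t1, t2, t4, t5}
EG (EX (EF (start → lock))): greatest fixpoint, start Z0 = {t0, t1, t2, t4, t5}, keep only states in Sat with some successor in Z. Already a fixed point.
Sat(EG (EX (EF (start → lock)))) = {t0, t1, t2, t4, t5}
t3 ∉ Sat(EG (EX (EF (start → lock)))) = {t0, t1, t2, t4, t5}, so the formula does not hold at t3.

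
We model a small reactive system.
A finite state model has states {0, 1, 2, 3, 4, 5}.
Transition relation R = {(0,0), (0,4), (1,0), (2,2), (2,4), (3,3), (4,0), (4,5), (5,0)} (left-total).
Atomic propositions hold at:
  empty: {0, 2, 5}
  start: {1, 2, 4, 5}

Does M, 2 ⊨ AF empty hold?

AF empty: least fixpoint, start Z0 = {0, 2, 5}, add states with every successor in Z. Z1 = {0, 1, 2, 4, 5}; fixed.
Sat(AF empty) = {0, 1, 2, 4, 5}
2 ∈ Sat(AF empty) = {0, 1, 2, 4, 5}, so the formula holds at 2.

Yes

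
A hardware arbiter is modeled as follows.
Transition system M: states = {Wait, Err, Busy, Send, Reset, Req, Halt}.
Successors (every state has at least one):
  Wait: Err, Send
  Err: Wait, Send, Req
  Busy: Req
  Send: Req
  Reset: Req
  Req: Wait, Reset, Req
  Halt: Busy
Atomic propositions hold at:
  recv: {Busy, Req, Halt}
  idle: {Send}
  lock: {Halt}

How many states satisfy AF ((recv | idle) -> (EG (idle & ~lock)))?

Sat(recv | idle) = {Busy, Send, Req, Halt}
Sat(~lock) = {Wait, Err, Busy, Send, Reset, Req}
Sat(idle & ~lock) = {Send}
EG (idle & ~lock): greatest fixpoint, start Z0 = {Send}, keep only states in Sat with some successor in Z. Z1 = ∅; fixed.
Sat(EG (idle & ~lock)) = ∅
Sat((recv | idle) -> (EG (idle & ~lock))) = {Wait, Err, Reset}
AF ((recv | idle) -> (EG (idle & ~lock))): least fixpoint, start Z0 = {Wait, Err, Reset}, add states with every successor in Z. Already a fixed point.
Sat(AF ((recv | idle) -> (EG (idle & ~lock)))) = {Wait, Err, Reset}
|Sat(AF ((recv | idle) -> (EG (idle & ~lock))))| = |{Wait, Err, Reset}| = 3.

3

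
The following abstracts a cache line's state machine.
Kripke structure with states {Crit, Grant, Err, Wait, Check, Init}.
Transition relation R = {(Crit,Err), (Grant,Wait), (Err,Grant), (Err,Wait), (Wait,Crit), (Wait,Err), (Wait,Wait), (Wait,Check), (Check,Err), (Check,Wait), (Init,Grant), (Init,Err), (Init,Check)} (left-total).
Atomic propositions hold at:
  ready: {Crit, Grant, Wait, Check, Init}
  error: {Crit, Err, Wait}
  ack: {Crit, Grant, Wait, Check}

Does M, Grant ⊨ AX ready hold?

Sat(AX ready) = {s : every successor in {Crit, Grant, Wait, Check, Init}} = {Grant, Err}
Grant ∈ Sat(AX ready) = {Grant, Err}, so the formula holds at Grant.

Yes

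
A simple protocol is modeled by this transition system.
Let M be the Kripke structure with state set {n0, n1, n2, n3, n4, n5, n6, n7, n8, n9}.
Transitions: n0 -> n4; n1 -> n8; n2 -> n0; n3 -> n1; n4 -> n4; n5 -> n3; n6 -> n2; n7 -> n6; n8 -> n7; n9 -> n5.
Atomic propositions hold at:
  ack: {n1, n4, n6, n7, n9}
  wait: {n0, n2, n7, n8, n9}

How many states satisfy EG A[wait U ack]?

A[wait U ack]: least fixpoint, start Z0 = Sat(ack) = {n1, n4, n6, n7, n9}, add states in Sat(wait) with every successor in Z. Z1 = {n0, n1, n4, n6, n7, n8, n9}; Z2 = {n0, n1, n2, n4, n6, n7, n8, n9}; fixed.
Sat(A[wait U ack]) = {n0, n1, n2, n4, n6, n7, n8, n9}
EG A[wait U ack]: greatest fixpoint, start Z0 = {n0, n1, n2, n4, n6, n7, n8, n9}, keep only states in Sat with some successor in Z. Z1 = {n0, n1, n2, n4, n6, n7, n8}; fixed.
Sat(EG A[wait U ack]) = {n0, n1, n2, n4, n6, n7, n8}
|Sat(EG A[wait U ack])| = |{n0, n1, n2, n4, n6, n7, n8}| = 7.

7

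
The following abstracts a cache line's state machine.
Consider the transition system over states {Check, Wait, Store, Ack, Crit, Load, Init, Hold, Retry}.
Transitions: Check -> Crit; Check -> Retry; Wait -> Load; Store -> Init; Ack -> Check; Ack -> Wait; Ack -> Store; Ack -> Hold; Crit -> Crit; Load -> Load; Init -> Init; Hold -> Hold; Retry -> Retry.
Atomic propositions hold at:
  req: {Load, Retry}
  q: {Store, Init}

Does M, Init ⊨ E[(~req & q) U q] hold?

Yes

Sat(~req) = {Check, Wait, Store, Ack, Crit, Init, Hold}
Sat(~req & q) = {Store, Init}
E[(~req & q) U q]: least fixpoint, start Z0 = Sat(q) = {Store, Init}, add states in Sat(~req & q) with some successor in Z. Already a fixed point.
Sat(E[(~req & q) U q]) = {Store, Init}
Init ∈ Sat(E[(~req & q) U q]) = {Store, Init}, so the formula holds at Init.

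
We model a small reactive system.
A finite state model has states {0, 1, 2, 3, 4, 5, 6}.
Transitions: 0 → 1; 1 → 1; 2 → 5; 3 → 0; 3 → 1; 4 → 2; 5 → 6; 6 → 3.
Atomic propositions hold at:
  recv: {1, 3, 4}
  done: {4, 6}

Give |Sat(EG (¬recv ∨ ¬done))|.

Sat(¬recv) = {0, 2, 5, 6}
Sat(¬done) = {0, 1, 2, 3, 5}
Sat(¬recv ∨ ¬done) = {0, 1, 2, 3, 5, 6}
EG (¬recv ∨ ¬done): greatest fixpoint, start Z0 = {0, 1, 2, 3, 5, 6}, keep only states in Sat with some successor in Z. Already a fixed point.
Sat(EG (¬recv ∨ ¬done)) = {0, 1, 2, 3, 5, 6}
|Sat(EG (¬recv ∨ ¬done))| = |{0, 1, 2, 3, 5, 6}| = 6.

6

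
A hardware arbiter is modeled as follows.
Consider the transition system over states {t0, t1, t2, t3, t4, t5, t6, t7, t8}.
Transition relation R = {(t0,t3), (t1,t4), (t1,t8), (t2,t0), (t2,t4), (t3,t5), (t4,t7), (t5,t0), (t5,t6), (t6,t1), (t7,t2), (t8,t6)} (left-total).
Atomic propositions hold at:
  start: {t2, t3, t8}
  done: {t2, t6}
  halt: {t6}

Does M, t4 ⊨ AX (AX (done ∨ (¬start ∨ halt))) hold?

Sat(¬start) = {t0, t1, t4, t5, t6, t7}
Sat(¬start ∨ halt) = {t0, t1, t4, t5, t6, t7}
Sat(done ∨ (¬start ∨ halt)) = {t0, t1, t2, t4, t5, t6, t7}
Sat(AX (done ∨ (¬start ∨ halt))) = {s : every successor in {t0, t1, t2, t4, t5, t6, t7}} = {t2, t3, t4, t5, t6, t7, t8}
Sat(AX (AX (done ∨ (¬start ∨ halt)))) = {s : every successor in {t2, t3, t4, t5, t6, t7, t8}} = {t0, t1, t3, t4, t7, t8}
t4 ∈ Sat(AX (AX (done ∨ (¬start ∨ halt)))) = {t0, t1, t3, t4, t7, t8}, so the formula holds at t4.

Yes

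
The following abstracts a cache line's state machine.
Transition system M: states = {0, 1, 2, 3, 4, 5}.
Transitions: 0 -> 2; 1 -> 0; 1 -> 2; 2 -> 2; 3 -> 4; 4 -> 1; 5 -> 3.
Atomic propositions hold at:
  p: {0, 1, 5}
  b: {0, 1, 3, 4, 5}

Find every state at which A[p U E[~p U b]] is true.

Sat(~p) = {2, 3, 4}
E[~p U b]: least fixpoint, start Z0 = Sat(b) = {0, 1, 3, 4, 5}, add states in Sat(~p) with some successor in Z. Already a fixed point.
Sat(E[~p U b]) = {0, 1, 3, 4, 5}
A[p U E[~p U b]]: least fixpoint, start Z0 = Sat(E[~p U b]) = {0, 1, 3, 4, 5}, add states in Sat(p) with every successor in Z. Already a fixed point.
Sat(A[p U E[~p U b]]) = {0, 1, 3, 4, 5}

{0, 1, 3, 4, 5}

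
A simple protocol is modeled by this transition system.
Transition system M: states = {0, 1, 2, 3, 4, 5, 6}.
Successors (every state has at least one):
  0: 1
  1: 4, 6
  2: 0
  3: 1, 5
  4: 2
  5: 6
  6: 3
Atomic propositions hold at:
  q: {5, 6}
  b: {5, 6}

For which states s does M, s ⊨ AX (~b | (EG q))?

Sat(~b) = {0, 1, 2, 3, 4}
EG q: greatest fixpoint, start Z0 = {5, 6}, keep only states in Sat with some successor in Z. Z1 = {5}; Z2 = ∅; fixed.
Sat(EG q) = ∅
Sat(~b | (EG q)) = {0, 1, 2, 3, 4}
Sat(AX (~b | (EG q))) = {s : every successor in {0, 1, 2, 3, 4}} = {0, 2, 4, 6}

{0, 2, 4, 6}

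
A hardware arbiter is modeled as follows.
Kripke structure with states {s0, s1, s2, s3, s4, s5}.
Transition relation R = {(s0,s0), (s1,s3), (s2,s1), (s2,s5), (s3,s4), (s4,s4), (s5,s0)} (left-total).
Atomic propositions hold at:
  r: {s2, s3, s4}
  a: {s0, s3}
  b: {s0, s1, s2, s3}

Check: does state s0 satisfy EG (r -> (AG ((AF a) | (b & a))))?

AF a: least fixpoint, start Z0 = {s0, s3}, add states with every successor in Z. Z1 = {s0, s1, s3, s5}; Z2 = {s0, s1, s2, s3, s5}; fixed.
Sat(AF a) = {s0, s1, s2, s3, s5}
Sat(b & a) = {s0, s3}
Sat((AF a) | (b & a)) = {s0, s1, s2, s3, s5}
AG ((AF a) | (b & a)): greatest fixpoint, start Z0 = {s0, s1, s2, s3, s5}, keep only states in Sat with every successor in Z. Z1 = {s0, s1, s2, s5}; Z2 = {s0, s2, s5}; Z3 = {s0, s5}; fixed.
Sat(AG ((AF a) | (b & a))) = {s0, s5}
Sat(r -> (AG ((AF a) | (b & a)))) = {s0, s1, s5}
EG (r -> (AG ((AF a) | (b & a)))): greatest fixpoint, start Z0 = {s0, s1, s5}, keep only states in Sat with some successor in Z. Z1 = {s0, s5}; fixed.
Sat(EG (r -> (AG ((AF a) | (b & a))))) = {s0, s5}
s0 ∈ Sat(EG (r -> (AG ((AF a) | (b & a))))) = {s0, s5}, so the formula holds at s0.

Yes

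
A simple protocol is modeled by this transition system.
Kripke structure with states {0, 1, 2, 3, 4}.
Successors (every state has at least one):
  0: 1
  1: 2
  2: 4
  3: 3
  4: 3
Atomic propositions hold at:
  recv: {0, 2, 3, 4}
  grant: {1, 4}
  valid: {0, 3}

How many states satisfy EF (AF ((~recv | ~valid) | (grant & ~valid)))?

4

Sat(~recv) = {1}
Sat(~valid) = {1, 2, 4}
Sat(~recv | ~valid) = {1, 2, 4}
Sat(grant & ~valid) = {1, 4}
Sat((~recv | ~valid) | (grant & ~valid)) = {1, 2, 4}
AF ((~recv | ~valid) | (grant & ~valid)): least fixpoint, start Z0 = {1, 2, 4}, add states with every successor in Z. Z1 = {0, 1, 2, 4}; fixed.
Sat(AF ((~recv | ~valid) | (grant & ~valid))) = {0, 1, 2, 4}
EF (AF ((~recv | ~valid) | (grant & ~valid))): least fixpoint, start Z0 = {0, 1, 2, 4}, add states with some successor in Z. Already a fixed point.
Sat(EF (AF ((~recv | ~valid) | (grant & ~valid)))) = {0, 1, 2, 4}
|Sat(EF (AF ((~recv | ~valid) | (grant & ~valid))))| = |{0, 1, 2, 4}| = 4.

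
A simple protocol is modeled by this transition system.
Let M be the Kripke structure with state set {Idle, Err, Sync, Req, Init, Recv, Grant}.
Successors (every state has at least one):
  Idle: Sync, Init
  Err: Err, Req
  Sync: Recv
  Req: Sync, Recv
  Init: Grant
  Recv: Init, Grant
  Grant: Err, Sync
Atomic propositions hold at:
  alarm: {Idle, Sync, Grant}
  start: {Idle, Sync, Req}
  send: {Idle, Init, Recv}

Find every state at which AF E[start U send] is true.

E[start U send]: least fixpoint, start Z0 = Sat(send) = {Idle, Init, Recv}, add states in Sat(start) with some successor in Z. Z1 = {Idle, Sync, Req, Init, Recv}; fixed.
Sat(E[start U send]) = {Idle, Sync, Req, Init, Recv}
AF E[start U send]: least fixpoint, start Z0 = {Idle, Sync, Req, Init, Recv}, add states with every successor in Z. Already a fixed point.
Sat(AF E[start U send]) = {Idle, Sync, Req, Init, Recv}

{Idle, Sync, Req, Init, Recv}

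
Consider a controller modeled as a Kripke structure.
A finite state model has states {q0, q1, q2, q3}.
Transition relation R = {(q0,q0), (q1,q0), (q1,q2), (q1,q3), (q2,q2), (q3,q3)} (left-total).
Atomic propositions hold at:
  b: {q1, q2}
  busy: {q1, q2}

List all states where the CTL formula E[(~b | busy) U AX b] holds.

Sat(~b) = {q0, q3}
Sat(~b | busy) = {q0, q1, q2, q3}
Sat(AX b) = {s : every successor in {q1, q2}} = {q2}
E[(~b | busy) U AX b]: least fixpoint, start Z0 = Sat(AX b) = {q2}, add states in Sat(~b | busy) with some successor in Z. Z1 = {q1, q2}; fixed.
Sat(E[(~b | busy) U AX b]) = {q1, q2}

{q1, q2}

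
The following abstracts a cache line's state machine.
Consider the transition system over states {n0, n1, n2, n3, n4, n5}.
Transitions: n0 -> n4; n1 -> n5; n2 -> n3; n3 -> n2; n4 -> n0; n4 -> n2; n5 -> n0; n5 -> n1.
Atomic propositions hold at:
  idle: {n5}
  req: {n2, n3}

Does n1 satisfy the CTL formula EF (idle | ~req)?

Sat(~req) = {n0, n1, n4, n5}
Sat(idle | ~req) = {n0, n1, n4, n5}
EF (idle | ~req): least fixpoint, start Z0 = {n0, n1, n4, n5}, add states with some successor in Z. Already a fixed point.
Sat(EF (idle | ~req)) = {n0, n1, n4, n5}
n1 ∈ Sat(EF (idle | ~req)) = {n0, n1, n4, n5}, so the formula holds at n1.

Yes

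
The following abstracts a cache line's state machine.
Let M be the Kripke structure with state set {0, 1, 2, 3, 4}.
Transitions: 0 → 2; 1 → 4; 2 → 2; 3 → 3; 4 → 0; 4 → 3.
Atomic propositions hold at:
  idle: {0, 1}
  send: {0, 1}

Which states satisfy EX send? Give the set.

{4}

Sat(EX send) = {s : some successor in {0, 1}} = {4}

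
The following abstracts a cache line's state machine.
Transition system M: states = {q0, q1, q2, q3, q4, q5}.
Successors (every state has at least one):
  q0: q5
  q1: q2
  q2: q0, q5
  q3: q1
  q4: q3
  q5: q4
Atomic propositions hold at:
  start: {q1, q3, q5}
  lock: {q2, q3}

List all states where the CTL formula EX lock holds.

Sat(EX lock) = {s : some successor in {q2, q3}} = {q1, q4}

{q1, q4}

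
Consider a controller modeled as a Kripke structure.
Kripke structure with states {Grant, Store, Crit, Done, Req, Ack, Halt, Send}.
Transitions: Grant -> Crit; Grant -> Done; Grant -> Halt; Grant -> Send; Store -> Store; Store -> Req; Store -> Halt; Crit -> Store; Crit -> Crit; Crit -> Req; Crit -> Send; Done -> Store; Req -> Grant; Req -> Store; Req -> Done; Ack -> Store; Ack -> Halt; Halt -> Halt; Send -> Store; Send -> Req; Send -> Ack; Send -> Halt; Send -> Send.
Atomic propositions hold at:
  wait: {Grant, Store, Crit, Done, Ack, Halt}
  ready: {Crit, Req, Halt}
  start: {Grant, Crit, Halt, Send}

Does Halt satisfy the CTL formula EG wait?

EG wait: greatest fixpoint, start Z0 = {Grant, Store, Crit, Done, Ack, Halt}, keep only states in Sat with some successor in Z. Already a fixed point.
Sat(EG wait) = {Grant, Store, Crit, Done, Ack, Halt}
Halt ∈ Sat(EG wait) = {Grant, Store, Crit, Done, Ack, Halt}, so the formula holds at Halt.

Yes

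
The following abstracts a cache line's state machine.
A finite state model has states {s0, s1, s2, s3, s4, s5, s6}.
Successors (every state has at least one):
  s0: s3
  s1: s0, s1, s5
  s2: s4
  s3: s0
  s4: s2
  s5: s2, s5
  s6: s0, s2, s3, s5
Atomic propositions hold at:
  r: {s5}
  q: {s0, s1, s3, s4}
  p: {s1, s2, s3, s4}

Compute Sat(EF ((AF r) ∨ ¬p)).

AF r: least fixpoint, start Z0 = {s5}, add states with every successor in Z. Already a fixed point.
Sat(AF r) = {s5}
Sat(¬p) = {s0, s5, s6}
Sat((AF r) ∨ ¬p) = {s0, s5, s6}
EF ((AF r) ∨ ¬p): least fixpoint, start Z0 = {s0, s5, s6}, add states with some successor in Z. Z1 = {s0, s1, s3, s5, s6}; fixed.
Sat(EF ((AF r) ∨ ¬p)) = {s0, s1, s3, s5, s6}

{s0, s1, s3, s5, s6}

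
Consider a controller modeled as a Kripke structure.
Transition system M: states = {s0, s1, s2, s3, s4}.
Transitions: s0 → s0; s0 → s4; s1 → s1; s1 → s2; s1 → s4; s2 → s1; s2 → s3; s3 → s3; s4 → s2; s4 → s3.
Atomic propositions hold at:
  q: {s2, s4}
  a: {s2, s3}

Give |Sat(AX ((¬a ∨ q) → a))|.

Sat(¬a) = {s0, s1, s4}
Sat(¬a ∨ q) = {s0, s1, s2, s4}
Sat((¬a ∨ q) → a) = {s2, s3}
Sat(AX ((¬a ∨ q) → a)) = {s : every successor in {s2, s3}} = {s3, s4}
|Sat(AX ((¬a ∨ q) → a))| = |{s3, s4}| = 2.

2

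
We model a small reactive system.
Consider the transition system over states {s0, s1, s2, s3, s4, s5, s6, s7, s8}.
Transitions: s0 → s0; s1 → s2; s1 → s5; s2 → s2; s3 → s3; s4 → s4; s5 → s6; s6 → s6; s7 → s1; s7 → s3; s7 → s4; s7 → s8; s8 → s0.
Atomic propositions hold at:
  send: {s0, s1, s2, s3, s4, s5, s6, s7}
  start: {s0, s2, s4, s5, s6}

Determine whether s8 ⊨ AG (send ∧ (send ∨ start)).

Sat(send ∨ start) = {s0, s1, s2, s3, s4, s5, s6, s7}
Sat(send ∧ (send ∨ start)) = {s0, s1, s2, s3, s4, s5, s6, s7}
AG (send ∧ (send ∨ start)): greatest fixpoint, start Z0 = {s0, s1, s2, s3, s4, s5, s6, s7}, keep only states in Sat with every successor in Z. Z1 = {s0, s1, s2, s3, s4, s5, s6}; fixed.
Sat(AG (send ∧ (send ∨ start))) = {s0, s1, s2, s3, s4, s5, s6}
s8 ∉ Sat(AG (send ∧ (send ∨ start))) = {s0, s1, s2, s3, s4, s5, s6}, so the formula does not hold at s8.

No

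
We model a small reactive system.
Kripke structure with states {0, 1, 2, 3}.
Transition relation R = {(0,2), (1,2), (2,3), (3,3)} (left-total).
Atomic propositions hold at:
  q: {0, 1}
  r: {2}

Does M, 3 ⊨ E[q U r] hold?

E[q U r]: least fixpoint, start Z0 = Sat(r) = {2}, add states in Sat(q) with some successor in Z. Z1 = {0, 1, 2}; fixed.
Sat(E[q U r]) = {0, 1, 2}
3 ∉ Sat(E[q U r]) = {0, 1, 2}, so the formula does not hold at 3.

No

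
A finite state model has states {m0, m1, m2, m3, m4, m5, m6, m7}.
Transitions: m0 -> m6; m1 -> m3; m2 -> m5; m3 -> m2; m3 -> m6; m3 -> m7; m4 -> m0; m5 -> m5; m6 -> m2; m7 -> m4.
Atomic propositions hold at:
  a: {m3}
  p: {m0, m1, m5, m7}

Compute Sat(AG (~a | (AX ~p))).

Sat(~a) = {m0, m1, m2, m4, m5, m6, m7}
Sat(~p) = {m2, m3, m4, m6}
Sat(AX ~p) = {s : every successor in {m2, m3, m4, m6}} = {m0, m1, m6, m7}
Sat(~a | (AX ~p)) = {m0, m1, m2, m4, m5, m6, m7}
AG (~a | (AX ~p)): greatest fixpoint, start Z0 = {m0, m1, m2, m4, m5, m6, m7}, keep only states in Sat with every successor in Z. Z1 = {m0, m2, m4, m5, m6, m7}; fixed.
Sat(AG (~a | (AX ~p))) = {m0, m2, m4, m5, m6, m7}

{m0, m2, m4, m5, m6, m7}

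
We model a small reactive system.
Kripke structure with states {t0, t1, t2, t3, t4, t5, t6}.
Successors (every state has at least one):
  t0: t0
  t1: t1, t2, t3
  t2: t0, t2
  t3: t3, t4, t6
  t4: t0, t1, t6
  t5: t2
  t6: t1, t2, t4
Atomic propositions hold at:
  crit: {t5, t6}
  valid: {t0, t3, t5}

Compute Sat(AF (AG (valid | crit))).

{t0}

Sat(valid | crit) = {t0, t3, t5, t6}
AG (valid | crit): greatest fixpoint, start Z0 = {t0, t3, t5, t6}, keep only states in Sat with every successor in Z. Z1 = {t0}; fixed.
Sat(AG (valid | crit)) = {t0}
AF (AG (valid | crit)): least fixpoint, start Z0 = {t0}, add states with every successor in Z. Already a fixed point.
Sat(AF (AG (valid | crit))) = {t0}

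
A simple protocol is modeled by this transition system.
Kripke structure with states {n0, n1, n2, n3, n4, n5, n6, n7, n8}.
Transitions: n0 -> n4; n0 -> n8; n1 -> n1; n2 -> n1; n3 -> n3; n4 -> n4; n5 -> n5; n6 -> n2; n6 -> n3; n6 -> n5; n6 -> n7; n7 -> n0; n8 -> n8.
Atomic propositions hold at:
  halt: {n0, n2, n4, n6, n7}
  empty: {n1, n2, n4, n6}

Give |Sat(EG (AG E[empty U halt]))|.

E[empty U halt]: least fixpoint, start Z0 = Sat(halt) = {n0, n2, n4, n6, n7}, add states in Sat(empty) with some successor in Z. Already a fixed point.
Sat(E[empty U halt]) = {n0, n2, n4, n6, n7}
AG E[empty U halt]: greatest fixpoint, start Z0 = {n0, n2, n4, n6, n7}, keep only states in Sat with every successor in Z. Z1 = {n4, n7}; Z2 = {n4}; fixed.
Sat(AG E[empty U halt]) = {n4}
EG (AG E[empty U halt]): greatest fixpoint, start Z0 = {n4}, keep only states in Sat with some successor in Z. Already a fixed point.
Sat(EG (AG E[empty U halt])) = {n4}
|Sat(EG (AG E[empty U halt]))| = |{n4}| = 1.

1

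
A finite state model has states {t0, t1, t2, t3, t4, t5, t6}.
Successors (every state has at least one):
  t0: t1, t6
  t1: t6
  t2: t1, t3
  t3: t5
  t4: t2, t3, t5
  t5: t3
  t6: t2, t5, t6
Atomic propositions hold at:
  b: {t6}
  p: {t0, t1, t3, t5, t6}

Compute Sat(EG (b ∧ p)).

{t6}

Sat(b ∧ p) = {t6}
EG (b ∧ p): greatest fixpoint, start Z0 = {t6}, keep only states in Sat with some successor in Z. Already a fixed point.
Sat(EG (b ∧ p)) = {t6}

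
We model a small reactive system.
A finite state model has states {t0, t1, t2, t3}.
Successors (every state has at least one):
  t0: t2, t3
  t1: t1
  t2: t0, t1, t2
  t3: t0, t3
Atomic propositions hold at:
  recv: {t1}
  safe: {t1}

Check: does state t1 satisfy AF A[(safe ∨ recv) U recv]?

Yes

Sat(safe ∨ recv) = {t1}
A[(safe ∨ recv) U recv]: least fixpoint, start Z0 = Sat(recv) = {t1}, add states in Sat(safe ∨ recv) with every successor in Z. Already a fixed point.
Sat(A[(safe ∨ recv) U recv]) = {t1}
AF A[(safe ∨ recv) U recv]: least fixpoint, start Z0 = {t1}, add states with every successor in Z. Already a fixed point.
Sat(AF A[(safe ∨ recv) U recv]) = {t1}
t1 ∈ Sat(AF A[(safe ∨ recv) U recv]) = {t1}, so the formula holds at t1.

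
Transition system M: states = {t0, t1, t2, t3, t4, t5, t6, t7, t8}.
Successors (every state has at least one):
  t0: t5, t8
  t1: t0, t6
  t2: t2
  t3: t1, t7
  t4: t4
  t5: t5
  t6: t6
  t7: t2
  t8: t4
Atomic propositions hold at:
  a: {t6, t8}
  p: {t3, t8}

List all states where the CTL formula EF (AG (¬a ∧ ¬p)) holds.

{t0, t1, t2, t3, t4, t5, t7, t8}

Sat(¬a) = {t0, t1, t2, t3, t4, t5, t7}
Sat(¬p) = {t0, t1, t2, t4, t5, t6, t7}
Sat(¬a ∧ ¬p) = {t0, t1, t2, t4, t5, t7}
AG (¬a ∧ ¬p): greatest fixpoint, start Z0 = {t0, t1, t2, t4, t5, t7}, keep only states in Sat with every successor in Z. Z1 = {t2, t4, t5, t7}; fixed.
Sat(AG (¬a ∧ ¬p)) = {t2, t4, t5, t7}
EF (AG (¬a ∧ ¬p)): least fixpoint, start Z0 = {t2, t4, t5, t7}, add states with some successor in Z. Z1 = {t0, t2, t3, t4, t5, t7, t8}; Z2 = {t0, t1, t2, t3, t4, t5, t7, t8}; fixed.
Sat(EF (AG (¬a ∧ ¬p))) = {t0, t1, t2, t3, t4, t5, t7, t8}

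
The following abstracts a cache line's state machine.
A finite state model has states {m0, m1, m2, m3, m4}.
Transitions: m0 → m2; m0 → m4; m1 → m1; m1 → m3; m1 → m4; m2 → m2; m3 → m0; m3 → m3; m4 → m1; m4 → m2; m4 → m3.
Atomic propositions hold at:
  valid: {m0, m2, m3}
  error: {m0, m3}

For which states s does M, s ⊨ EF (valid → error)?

{m0, m1, m3, m4}

Sat(valid → error) = {m0, m1, m3, m4}
EF (valid → error): least fixpoint, start Z0 = {m0, m1, m3, m4}, add states with some successor in Z. Already a fixed point.
Sat(EF (valid → error)) = {m0, m1, m3, m4}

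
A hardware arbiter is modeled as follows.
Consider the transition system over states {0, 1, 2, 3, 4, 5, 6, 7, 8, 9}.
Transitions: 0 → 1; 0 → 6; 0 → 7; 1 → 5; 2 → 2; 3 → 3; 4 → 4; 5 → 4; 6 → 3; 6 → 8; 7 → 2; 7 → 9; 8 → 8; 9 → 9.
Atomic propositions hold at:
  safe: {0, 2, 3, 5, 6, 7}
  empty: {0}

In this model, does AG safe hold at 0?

No

AG safe: greatest fixpoint, start Z0 = {0, 2, 3, 5, 6, 7}, keep only states in Sat with every successor in Z. Z1 = {2, 3}; fixed.
Sat(AG safe) = {2, 3}
0 ∉ Sat(AG safe) = {2, 3}, so the formula does not hold at 0.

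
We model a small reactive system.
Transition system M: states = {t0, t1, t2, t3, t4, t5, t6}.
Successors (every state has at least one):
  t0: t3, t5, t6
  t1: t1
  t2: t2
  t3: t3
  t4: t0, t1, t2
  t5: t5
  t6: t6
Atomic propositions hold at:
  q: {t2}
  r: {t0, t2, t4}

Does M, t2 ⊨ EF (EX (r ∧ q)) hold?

Yes

Sat(r ∧ q) = {t2}
Sat(EX (r ∧ q)) = {s : some successor in {t2}} = {t2, t4}
EF (EX (r ∧ q)): least fixpoint, start Z0 = {t2, t4}, add states with some successor in Z. Already a fixed point.
Sat(EF (EX (r ∧ q))) = {t2, t4}
t2 ∈ Sat(EF (EX (r ∧ q))) = {t2, t4}, so the formula holds at t2.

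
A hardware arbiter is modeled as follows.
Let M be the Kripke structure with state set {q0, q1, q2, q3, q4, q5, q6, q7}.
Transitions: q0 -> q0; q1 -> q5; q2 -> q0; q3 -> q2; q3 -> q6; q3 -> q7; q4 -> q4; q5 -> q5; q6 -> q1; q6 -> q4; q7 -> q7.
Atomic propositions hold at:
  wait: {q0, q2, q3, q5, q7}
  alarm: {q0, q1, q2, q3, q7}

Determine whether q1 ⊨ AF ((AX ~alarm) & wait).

Yes

Sat(~alarm) = {q4, q5, q6}
Sat(AX ~alarm) = {s : every successor in {q4, q5, q6}} = {q1, q4, q5}
Sat((AX ~alarm) & wait) = {q5}
AF ((AX ~alarm) & wait): least fixpoint, start Z0 = {q5}, add states with every successor in Z. Z1 = {q1, q5}; fixed.
Sat(AF ((AX ~alarm) & wait)) = {q1, q5}
q1 ∈ Sat(AF ((AX ~alarm) & wait)) = {q1, q5}, so the formula holds at q1.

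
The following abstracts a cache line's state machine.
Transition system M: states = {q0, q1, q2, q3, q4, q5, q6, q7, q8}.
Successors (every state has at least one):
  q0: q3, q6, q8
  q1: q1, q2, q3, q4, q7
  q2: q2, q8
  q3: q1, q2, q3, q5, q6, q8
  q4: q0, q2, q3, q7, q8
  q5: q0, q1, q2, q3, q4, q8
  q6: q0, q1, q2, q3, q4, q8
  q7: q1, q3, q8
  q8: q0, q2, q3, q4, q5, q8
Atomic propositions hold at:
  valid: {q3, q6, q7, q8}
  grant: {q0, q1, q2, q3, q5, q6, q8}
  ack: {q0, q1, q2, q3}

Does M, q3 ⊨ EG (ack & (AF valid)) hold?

AF valid: least fixpoint, start Z0 = {q3, q6, q7, q8}, add states with every successor in Z. Z1 = {q0, q3, q6, q7, q8}; fixed.
Sat(AF valid) = {q0, q3, q6, q7, q8}
Sat(ack & (AF valid)) = {q0, q3}
EG (ack & (AF valid)): greatest fixpoint, start Z0 = {q0, q3}, keep only states in Sat with some successor in Z. Already a fixed point.
Sat(EG (ack & (AF valid))) = {q0, q3}
q3 ∈ Sat(EG (ack & (AF valid))) = {q0, q3}, so the formula holds at q3.

Yes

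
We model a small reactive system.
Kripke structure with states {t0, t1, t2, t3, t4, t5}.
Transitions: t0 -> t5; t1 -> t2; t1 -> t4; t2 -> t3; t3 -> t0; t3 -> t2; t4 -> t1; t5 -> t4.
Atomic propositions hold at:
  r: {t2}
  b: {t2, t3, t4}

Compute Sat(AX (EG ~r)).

{t0, t2, t4, t5}

Sat(~r) = {t0, t1, t3, t4, t5}
EG ~r: greatest fixpoint, start Z0 = {t0, t1, t3, t4, t5}, keep only states in Sat with some successor in Z. Already a fixed point.
Sat(EG ~r) = {t0, t1, t3, t4, t5}
Sat(AX (EG ~r)) = {s : every successor in {t0, t1, t3, t4, t5}} = {t0, t2, t4, t5}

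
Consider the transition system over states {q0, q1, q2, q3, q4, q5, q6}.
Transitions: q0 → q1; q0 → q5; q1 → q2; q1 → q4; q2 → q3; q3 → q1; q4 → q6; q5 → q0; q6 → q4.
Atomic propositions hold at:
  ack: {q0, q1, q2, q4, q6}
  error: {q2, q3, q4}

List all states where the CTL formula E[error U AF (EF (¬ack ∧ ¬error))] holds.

{q0, q5}

Sat(¬ack) = {q3, q5}
Sat(¬error) = {q0, q1, q5, q6}
Sat(¬ack ∧ ¬error) = {q5}
EF (¬ack ∧ ¬error): least fixpoint, start Z0 = {q5}, add states with some successor in Z. Z1 = {q0, q5}; fixed.
Sat(EF (¬ack ∧ ¬error)) = {q0, q5}
AF (EF (¬ack ∧ ¬error)): least fixpoint, start Z0 = {q0, q5}, add states with every successor in Z. Already a fixed point.
Sat(AF (EF (¬ack ∧ ¬error))) = {q0, q5}
E[error U AF (EF (¬ack ∧ ¬error))]: least fixpoint, start Z0 = Sat(AF (EF (¬ack ∧ ¬error))) = {q0, q5}, add states in Sat(error) with some successor in Z. Already a fixed point.
Sat(E[error U AF (EF (¬ack ∧ ¬error))]) = {q0, q5}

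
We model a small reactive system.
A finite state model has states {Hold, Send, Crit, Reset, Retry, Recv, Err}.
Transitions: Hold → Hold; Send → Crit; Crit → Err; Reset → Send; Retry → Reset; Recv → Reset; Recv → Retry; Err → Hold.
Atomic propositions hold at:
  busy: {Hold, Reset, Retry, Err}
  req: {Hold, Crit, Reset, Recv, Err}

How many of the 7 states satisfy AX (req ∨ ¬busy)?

Sat(¬busy) = {Send, Crit, Recv}
Sat(req ∨ ¬busy) = {Hold, Send, Crit, Reset, Recv, Err}
Sat(AX (req ∨ ¬busy)) = {s : every successor in {Hold, Send, Crit, Reset, Recv, Err}} = {Hold, Send, Crit, Reset, Retry, Err}
|Sat(AX (req ∨ ¬busy))| = |{Hold, Send, Crit, Reset, Retry, Err}| = 6.

6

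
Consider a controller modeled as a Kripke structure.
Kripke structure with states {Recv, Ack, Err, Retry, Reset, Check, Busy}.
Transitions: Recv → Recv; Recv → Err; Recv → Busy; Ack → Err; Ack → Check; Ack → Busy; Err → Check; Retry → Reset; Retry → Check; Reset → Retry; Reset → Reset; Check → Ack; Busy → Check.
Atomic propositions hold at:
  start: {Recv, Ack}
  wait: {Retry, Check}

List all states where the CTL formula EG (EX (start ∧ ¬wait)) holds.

Sat(¬wait) = {Recv, Ack, Err, Reset, Busy}
Sat(start ∧ ¬wait) = {Recv, Ack}
Sat(EX (start ∧ ¬wait)) = {s : some successor in {Recv, Ack}} = {Recv, Check}
EG (EX (start ∧ ¬wait)): greatest fixpoint, start Z0 = {Recv, Check}, keep only states in Sat with some successor in Z. Z1 = {Recv}; fixed.
Sat(EG (EX (start ∧ ¬wait))) = {Recv}

{Recv}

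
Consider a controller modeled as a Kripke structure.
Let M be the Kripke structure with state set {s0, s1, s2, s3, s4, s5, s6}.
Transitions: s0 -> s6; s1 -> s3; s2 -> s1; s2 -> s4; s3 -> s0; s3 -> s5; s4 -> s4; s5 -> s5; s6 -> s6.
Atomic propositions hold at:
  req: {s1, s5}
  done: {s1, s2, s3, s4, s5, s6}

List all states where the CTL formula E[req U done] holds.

E[req U done]: least fixpoint, start Z0 = Sat(done) = {s1, s2, s3, s4, s5, s6}, add states in Sat(req) with some successor in Z. Already a fixed point.
Sat(E[req U done]) = {s1, s2, s3, s4, s5, s6}

{s1, s2, s3, s4, s5, s6}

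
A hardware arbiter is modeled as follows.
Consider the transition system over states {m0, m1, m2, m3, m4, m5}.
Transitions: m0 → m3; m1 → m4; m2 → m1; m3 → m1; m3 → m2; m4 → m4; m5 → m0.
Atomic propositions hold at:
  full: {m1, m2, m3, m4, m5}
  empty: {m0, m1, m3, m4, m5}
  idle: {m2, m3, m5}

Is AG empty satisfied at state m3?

AG empty: greatest fixpoint, start Z0 = {m0, m1, m3, m4, m5}, keep only states in Sat with every successor in Z. Z1 = {m0, m1, m4, m5}; Z2 = {m1, m4, m5}; Z3 = {m1, m4}; fixed.
Sat(AG empty) = {m1, m4}
m3 ∉ Sat(AG empty) = {m1, m4}, so the formula does not hold at m3.

No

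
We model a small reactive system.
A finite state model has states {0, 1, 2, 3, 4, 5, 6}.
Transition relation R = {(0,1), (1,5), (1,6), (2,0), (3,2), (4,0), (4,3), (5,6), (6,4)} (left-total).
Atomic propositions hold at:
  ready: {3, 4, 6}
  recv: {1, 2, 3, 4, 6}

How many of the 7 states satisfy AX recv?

4

Sat(AX recv) = {s : every successor in {1, 2, 3, 4, 6}} = {0, 3, 5, 6}
|Sat(AX recv)| = |{0, 3, 5, 6}| = 4.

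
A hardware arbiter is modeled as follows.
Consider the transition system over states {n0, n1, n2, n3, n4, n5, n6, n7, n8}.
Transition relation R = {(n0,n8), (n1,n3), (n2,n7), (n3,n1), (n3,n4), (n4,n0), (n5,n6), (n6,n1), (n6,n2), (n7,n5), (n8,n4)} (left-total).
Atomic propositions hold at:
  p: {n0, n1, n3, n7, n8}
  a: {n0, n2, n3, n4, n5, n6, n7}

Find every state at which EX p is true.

Sat(EX p) = {s : some successor in {n0, n1, n3, n7, n8}} = {n0, n1, n2, n3, n4, n6}

{n0, n1, n2, n3, n4, n6}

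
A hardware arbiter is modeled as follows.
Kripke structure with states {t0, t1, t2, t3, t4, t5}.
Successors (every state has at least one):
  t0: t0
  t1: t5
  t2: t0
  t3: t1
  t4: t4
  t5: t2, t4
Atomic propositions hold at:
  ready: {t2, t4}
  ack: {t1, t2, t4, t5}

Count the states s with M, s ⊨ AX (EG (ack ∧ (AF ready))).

3

AF ready: least fixpoint, start Z0 = {t2, t4}, add states with every successor in Z. Z1 = {t2, t4, t5}; Z2 = {t1, t2, t4, t5}; Z3 = {t1, t2, t3, t4, t5}; fixed.
Sat(AF ready) = {t1, t2, t3, t4, t5}
Sat(ack ∧ (AF ready)) = {t1, t2, t4, t5}
EG (ack ∧ (AF ready)): greatest fixpoint, start Z0 = {t1, t2, t4, t5}, keep only states in Sat with some successor in Z. Z1 = {t1, t4, t5}; fixed.
Sat(EG (ack ∧ (AF ready))) = {t1, t4, t5}
Sat(AX (EG (ack ∧ (AF ready)))) = {s : every successor in {t1, t4, t5}} = {t1, t3, t4}
|Sat(AX (EG (ack ∧ (AF ready))))| = |{t1, t3, t4}| = 3.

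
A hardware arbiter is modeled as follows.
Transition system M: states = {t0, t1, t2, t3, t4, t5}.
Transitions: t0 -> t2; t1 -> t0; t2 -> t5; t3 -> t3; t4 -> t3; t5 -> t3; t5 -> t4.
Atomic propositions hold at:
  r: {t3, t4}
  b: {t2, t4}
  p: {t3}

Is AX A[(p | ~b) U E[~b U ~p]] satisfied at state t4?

No

Sat(~b) = {t0, t1, t3, t5}
Sat(p | ~b) = {t0, t1, t3, t5}
Sat(~p) = {t0, t1, t2, t4, t5}
E[~b U ~p]: least fixpoint, start Z0 = Sat(~p) = {t0, t1, t2, t4, t5}, add states in Sat(~b) with some successor in Z. Already a fixed point.
Sat(E[~b U ~p]) = {t0, t1, t2, t4, t5}
A[(p | ~b) U E[~b U ~p]]: least fixpoint, start Z0 = Sat(E[~b U ~p]) = {t0, t1, t2, t4, t5}, add states in Sat(p | ~b) with every successor in Z. Already a fixed point.
Sat(A[(p | ~b) U E[~b U ~p]]) = {t0, t1, t2, t4, t5}
Sat(AX A[(p | ~b) U E[~b U ~p]]) = {s : every successor in {t0, t1, t2, t4, t5}} = {t0, t1, t2}
t4 ∉ Sat(AX A[(p | ~b) U E[~b U ~p]]) = {t0, t1, t2}, so the formula does not hold at t4.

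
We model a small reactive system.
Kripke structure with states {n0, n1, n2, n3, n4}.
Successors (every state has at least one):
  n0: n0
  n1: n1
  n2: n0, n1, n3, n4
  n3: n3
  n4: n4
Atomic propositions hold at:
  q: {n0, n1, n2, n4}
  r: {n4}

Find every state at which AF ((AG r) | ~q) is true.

{n3, n4}

AG r: greatest fixpoint, start Z0 = {n4}, keep only states in Sat with every successor in Z. Already a fixed point.
Sat(AG r) = {n4}
Sat(~q) = {n3}
Sat((AG r) | ~q) = {n3, n4}
AF ((AG r) | ~q): least fixpoint, start Z0 = {n3, n4}, add states with every successor in Z. Already a fixed point.
Sat(AF ((AG r) | ~q)) = {n3, n4}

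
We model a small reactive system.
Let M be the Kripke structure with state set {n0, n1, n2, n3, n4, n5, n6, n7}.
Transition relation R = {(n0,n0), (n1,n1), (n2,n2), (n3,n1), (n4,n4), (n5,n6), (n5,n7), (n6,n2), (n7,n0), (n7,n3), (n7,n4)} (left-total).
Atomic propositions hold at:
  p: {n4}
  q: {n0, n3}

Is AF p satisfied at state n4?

Yes

AF p: least fixpoint, start Z0 = {n4}, add states with every successor in Z. Already a fixed point.
Sat(AF p) = {n4}
n4 ∈ Sat(AF p) = {n4}, so the formula holds at n4.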